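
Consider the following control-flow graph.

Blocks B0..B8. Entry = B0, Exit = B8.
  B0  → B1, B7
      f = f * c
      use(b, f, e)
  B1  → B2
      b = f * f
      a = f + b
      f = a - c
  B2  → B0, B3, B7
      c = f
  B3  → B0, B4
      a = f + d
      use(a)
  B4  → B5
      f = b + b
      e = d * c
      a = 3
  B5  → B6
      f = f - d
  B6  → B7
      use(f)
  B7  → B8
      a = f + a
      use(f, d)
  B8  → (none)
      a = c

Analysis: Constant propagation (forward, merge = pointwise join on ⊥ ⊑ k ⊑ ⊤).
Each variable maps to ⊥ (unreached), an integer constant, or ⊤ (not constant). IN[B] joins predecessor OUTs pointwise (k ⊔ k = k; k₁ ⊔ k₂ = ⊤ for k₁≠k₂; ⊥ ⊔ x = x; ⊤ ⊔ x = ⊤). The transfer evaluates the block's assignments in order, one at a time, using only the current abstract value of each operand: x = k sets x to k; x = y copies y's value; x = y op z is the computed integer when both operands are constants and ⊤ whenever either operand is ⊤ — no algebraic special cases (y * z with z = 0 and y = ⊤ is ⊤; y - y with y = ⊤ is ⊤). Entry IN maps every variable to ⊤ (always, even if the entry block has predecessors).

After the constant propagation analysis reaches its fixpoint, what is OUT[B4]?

Answer: {a: 3, b: ⊤, c: ⊤, d: ⊤, e: ⊤, f: ⊤}

Derivation:
Fixpoint table:
  B0: | IN=(all ⊤) | OUT=(all ⊤)
  B1: | IN=(all ⊤) | OUT=(all ⊤)
  B2: | IN=(all ⊤) | OUT=(all ⊤)
  B3: | IN=(all ⊤) | OUT=(all ⊤)
  B4: | IN=(all ⊤) | OUT={a:3; rest ⊤}
  B5: | IN={a:3; rest ⊤} | OUT={a:3; rest ⊤}
  B6: | IN={a:3; rest ⊤} | OUT={a:3; rest ⊤}
  B7: | IN=(all ⊤) | OUT=(all ⊤)
  B8: | IN=(all ⊤) | OUT=(all ⊤)

Merge at B4: IN[B4] = OUT[B3] = {a: ⊤, b: ⊤, c: ⊤, d: ⊤, e: ⊤, f: ⊤}
Applying B4's transfer function to that IN value gives OUT[B4] (row B4 above).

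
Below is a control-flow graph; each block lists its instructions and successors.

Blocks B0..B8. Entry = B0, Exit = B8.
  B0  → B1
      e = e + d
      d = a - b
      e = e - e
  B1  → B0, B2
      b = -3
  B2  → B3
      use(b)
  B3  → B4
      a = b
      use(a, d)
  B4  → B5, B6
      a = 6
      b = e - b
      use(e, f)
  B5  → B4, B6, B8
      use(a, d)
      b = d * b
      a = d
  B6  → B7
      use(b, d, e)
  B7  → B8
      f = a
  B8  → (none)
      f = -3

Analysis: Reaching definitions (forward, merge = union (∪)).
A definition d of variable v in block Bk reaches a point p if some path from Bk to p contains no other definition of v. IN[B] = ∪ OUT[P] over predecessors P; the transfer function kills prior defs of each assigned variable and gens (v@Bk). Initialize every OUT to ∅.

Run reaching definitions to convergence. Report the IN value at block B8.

Fixpoint table:
  B0:   IN={b@B1, d@B0, e@B0}   OUT={b@B1, d@B0, e@B0}
  B1:   IN={b@B1, d@B0, e@B0}   OUT={b@B1, d@B0, e@B0}
  B2:   IN={b@B1, d@B0, e@B0}   OUT={b@B1, d@B0, e@B0}
  B3:   IN={b@B1, d@B0, e@B0}   OUT={a@B3, b@B1, d@B0, e@B0}
  B4:   IN={a@B3, a@B5, b@B1, b@B5, d@B0, e@B0}   OUT={a@B4, b@B4, d@B0, e@B0}
  B5:   IN={a@B4, b@B4, d@B0, e@B0}   OUT={a@B5, b@B5, d@B0, e@B0}
  B6:   IN={a@B4, a@B5, b@B4, b@B5, d@B0, e@B0}   OUT={a@B4, a@B5, b@B4, b@B5, d@B0, e@B0}
  B7:   IN={a@B4, a@B5, b@B4, b@B5, d@B0, e@B0}   OUT={a@B4, a@B5, b@B4, b@B5, d@B0, e@B0, f@B7}
  B8:   IN={a@B4, a@B5, b@B4, b@B5, d@B0, e@B0, f@B7}   OUT={a@B4, a@B5, b@B4, b@B5, d@B0, e@B0, f@B8}

Merge at B8: IN[B8] = OUT[B5] ⊔ OUT[B7] = {a@B4, a@B5, b@B4, b@B5, d@B0, e@B0, f@B7}

Answer: {a@B4, a@B5, b@B4, b@B5, d@B0, e@B0, f@B7}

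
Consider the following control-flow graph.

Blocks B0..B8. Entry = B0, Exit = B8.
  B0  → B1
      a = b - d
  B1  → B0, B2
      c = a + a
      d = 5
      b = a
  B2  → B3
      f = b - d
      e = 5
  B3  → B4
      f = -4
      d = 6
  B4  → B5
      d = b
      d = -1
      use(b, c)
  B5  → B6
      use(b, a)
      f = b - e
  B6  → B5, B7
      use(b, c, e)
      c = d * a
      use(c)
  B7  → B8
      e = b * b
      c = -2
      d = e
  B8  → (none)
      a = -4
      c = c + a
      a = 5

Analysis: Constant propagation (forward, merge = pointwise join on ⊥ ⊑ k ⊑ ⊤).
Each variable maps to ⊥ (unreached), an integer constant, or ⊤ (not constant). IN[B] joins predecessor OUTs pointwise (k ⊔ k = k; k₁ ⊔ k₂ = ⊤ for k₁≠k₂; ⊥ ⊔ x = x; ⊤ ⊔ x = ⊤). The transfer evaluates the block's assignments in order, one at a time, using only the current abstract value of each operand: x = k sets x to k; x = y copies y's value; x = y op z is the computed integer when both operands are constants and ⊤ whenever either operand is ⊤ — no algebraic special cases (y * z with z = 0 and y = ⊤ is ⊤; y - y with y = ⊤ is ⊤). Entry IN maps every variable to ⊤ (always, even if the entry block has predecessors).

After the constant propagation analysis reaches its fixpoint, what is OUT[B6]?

Converged values:
  B0: | IN=(all ⊤) | OUT=(all ⊤)
  B1: | IN=(all ⊤) | OUT={d:5; rest ⊤}
  B2: | IN={d:5; rest ⊤} | OUT={d:5, e:5; rest ⊤}
  B3: | IN={d:5, e:5; rest ⊤} | OUT={d:6, e:5, f:-4; rest ⊤}
  B4: | IN={d:6, e:5, f:-4; rest ⊤} | OUT={d:-1, e:5, f:-4; rest ⊤}
  B5: | IN={d:-1, e:5; rest ⊤} | OUT={d:-1, e:5; rest ⊤}
  B6: | IN={d:-1, e:5; rest ⊤} | OUT={d:-1, e:5; rest ⊤}
  B7: | IN={d:-1, e:5; rest ⊤} | OUT={c:-2; rest ⊤}
  B8: | IN={c:-2; rest ⊤} | OUT={a:5, c:-6; rest ⊤}

Merge at B6: IN[B6] = OUT[B5] = {a: ⊤, b: ⊤, c: ⊤, d: -1, e: 5, f: ⊤}
Applying B6's transfer function to that IN value gives OUT[B6] (row B6 above).

Answer: {a: ⊤, b: ⊤, c: ⊤, d: -1, e: 5, f: ⊤}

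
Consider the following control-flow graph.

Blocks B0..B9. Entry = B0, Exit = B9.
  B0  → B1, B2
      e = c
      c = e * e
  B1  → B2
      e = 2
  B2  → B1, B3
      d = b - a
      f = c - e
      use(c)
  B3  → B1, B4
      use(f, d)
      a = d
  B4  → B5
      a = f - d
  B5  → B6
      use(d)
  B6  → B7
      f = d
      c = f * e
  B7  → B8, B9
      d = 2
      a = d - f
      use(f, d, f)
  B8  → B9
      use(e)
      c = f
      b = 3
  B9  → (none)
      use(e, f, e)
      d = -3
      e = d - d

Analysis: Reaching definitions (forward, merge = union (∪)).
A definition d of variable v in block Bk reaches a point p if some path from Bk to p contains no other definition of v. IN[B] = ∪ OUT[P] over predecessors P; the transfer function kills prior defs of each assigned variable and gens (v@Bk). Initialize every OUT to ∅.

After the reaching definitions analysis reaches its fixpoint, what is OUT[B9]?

Answer: {a@B7, b@B8, c@B6, c@B8, d@B9, e@B9, f@B6}

Working:
Fixpoint table:
  B0:   IN={}   OUT={c@B0, e@B0}
  B1:   IN={a@B3, c@B0, d@B2, e@B0, e@B1, f@B2}   OUT={a@B3, c@B0, d@B2, e@B1, f@B2}
  B2:   IN={a@B3, c@B0, d@B2, e@B0, e@B1, f@B2}   OUT={a@B3, c@B0, d@B2, e@B0, e@B1, f@B2}
  B3:   IN={a@B3, c@B0, d@B2, e@B0, e@B1, f@B2}   OUT={a@B3, c@B0, d@B2, e@B0, e@B1, f@B2}
  B4:   IN={a@B3, c@B0, d@B2, e@B0, e@B1, f@B2}   OUT={a@B4, c@B0, d@B2, e@B0, e@B1, f@B2}
  B5:   IN={a@B4, c@B0, d@B2, e@B0, e@B1, f@B2}   OUT={a@B4, c@B0, d@B2, e@B0, e@B1, f@B2}
  B6:   IN={a@B4, c@B0, d@B2, e@B0, e@B1, f@B2}   OUT={a@B4, c@B6, d@B2, e@B0, e@B1, f@B6}
  B7:   IN={a@B4, c@B6, d@B2, e@B0, e@B1, f@B6}   OUT={a@B7, c@B6, d@B7, e@B0, e@B1, f@B6}
  B8:   IN={a@B7, c@B6, d@B7, e@B0, e@B1, f@B6}   OUT={a@B7, b@B8, c@B8, d@B7, e@B0, e@B1, f@B6}
  B9:   IN={a@B7, b@B8, c@B6, c@B8, d@B7, e@B0, e@B1, f@B6}   OUT={a@B7, b@B8, c@B6, c@B8, d@B9, e@B9, f@B6}

Merge at B9: IN[B9] = OUT[B7] ⊔ OUT[B8] = {a@B7, b@B8, c@B6, c@B8, d@B7, e@B0, e@B1, f@B6}
Applying B9's transfer function to that IN value gives OUT[B9] (row B9 above).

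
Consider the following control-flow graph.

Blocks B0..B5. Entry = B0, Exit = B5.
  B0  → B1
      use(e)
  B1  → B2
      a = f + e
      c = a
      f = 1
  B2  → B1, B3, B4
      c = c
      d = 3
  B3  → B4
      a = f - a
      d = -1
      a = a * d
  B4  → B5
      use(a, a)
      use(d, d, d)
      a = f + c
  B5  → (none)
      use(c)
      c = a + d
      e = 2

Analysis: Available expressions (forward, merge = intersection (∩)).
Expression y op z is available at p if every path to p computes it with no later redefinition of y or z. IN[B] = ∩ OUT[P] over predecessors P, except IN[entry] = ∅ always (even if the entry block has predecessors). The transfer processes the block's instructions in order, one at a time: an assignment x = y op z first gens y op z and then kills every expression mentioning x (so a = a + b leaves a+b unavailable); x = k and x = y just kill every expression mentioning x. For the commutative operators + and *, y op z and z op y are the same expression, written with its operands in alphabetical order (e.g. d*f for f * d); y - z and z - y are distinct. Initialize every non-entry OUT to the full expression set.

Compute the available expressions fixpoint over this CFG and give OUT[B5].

Answer: {a+d}

Derivation:
Converged values:
  B0: | IN={} | OUT={}
  B1: | IN={} | OUT={}
  B2: | IN={} | OUT={}
  B3: | IN={} | OUT={}
  B4: | IN={} | OUT={c+f}
  B5: | IN={c+f} | OUT={a+d}

Merge at B5: IN[B5] = OUT[B4] = {c+f}
Applying B5's transfer function to that IN value gives OUT[B5] (row B5 above).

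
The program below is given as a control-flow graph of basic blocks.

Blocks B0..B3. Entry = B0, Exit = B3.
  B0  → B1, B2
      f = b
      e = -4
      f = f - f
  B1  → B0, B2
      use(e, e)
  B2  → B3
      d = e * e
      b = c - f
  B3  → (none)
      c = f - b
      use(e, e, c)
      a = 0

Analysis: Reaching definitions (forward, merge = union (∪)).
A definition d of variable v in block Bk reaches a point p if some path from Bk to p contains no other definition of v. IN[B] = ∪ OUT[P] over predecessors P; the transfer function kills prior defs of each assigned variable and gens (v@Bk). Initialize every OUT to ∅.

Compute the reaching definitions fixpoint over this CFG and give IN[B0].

Per-block solution:
  B0:  IN={e@B0, f@B0}  OUT={e@B0, f@B0}
  B1:  IN={e@B0, f@B0}  OUT={e@B0, f@B0}
  B2:  IN={e@B0, f@B0}  OUT={b@B2, d@B2, e@B0, f@B0}
  B3:  IN={b@B2, d@B2, e@B0, f@B0}  OUT={a@B3, b@B2, c@B3, d@B2, e@B0, f@B0}

Merge at B0 (entry node, so the boundary value {} is joined with the incoming edge(s)): IN[B0] = {} ⊔ OUT[B1] = {e@B0, f@B0}

Answer: {e@B0, f@B0}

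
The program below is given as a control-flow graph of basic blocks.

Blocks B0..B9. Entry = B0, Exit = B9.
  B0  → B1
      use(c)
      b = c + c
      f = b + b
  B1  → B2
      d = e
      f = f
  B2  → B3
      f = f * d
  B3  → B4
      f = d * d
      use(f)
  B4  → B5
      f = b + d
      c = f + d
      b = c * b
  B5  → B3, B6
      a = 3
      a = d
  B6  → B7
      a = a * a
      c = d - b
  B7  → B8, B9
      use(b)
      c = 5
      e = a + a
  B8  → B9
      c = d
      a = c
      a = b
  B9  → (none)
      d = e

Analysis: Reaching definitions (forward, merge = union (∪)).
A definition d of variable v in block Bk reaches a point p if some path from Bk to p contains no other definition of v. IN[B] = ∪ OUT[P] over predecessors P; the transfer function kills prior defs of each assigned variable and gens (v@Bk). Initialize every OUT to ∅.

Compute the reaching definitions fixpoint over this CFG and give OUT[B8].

Answer: {a@B8, b@B4, c@B8, d@B1, e@B7, f@B4}

Derivation:
Per-block solution:
  B0:   IN={}   OUT={b@B0, f@B0}
  B1:   IN={b@B0, f@B0}   OUT={b@B0, d@B1, f@B1}
  B2:   IN={b@B0, d@B1, f@B1}   OUT={b@B0, d@B1, f@B2}
  B3:   IN={a@B5, b@B0, b@B4, c@B4, d@B1, f@B2, f@B4}   OUT={a@B5, b@B0, b@B4, c@B4, d@B1, f@B3}
  B4:   IN={a@B5, b@B0, b@B4, c@B4, d@B1, f@B3}   OUT={a@B5, b@B4, c@B4, d@B1, f@B4}
  B5:   IN={a@B5, b@B4, c@B4, d@B1, f@B4}   OUT={a@B5, b@B4, c@B4, d@B1, f@B4}
  B6:   IN={a@B5, b@B4, c@B4, d@B1, f@B4}   OUT={a@B6, b@B4, c@B6, d@B1, f@B4}
  B7:   IN={a@B6, b@B4, c@B6, d@B1, f@B4}   OUT={a@B6, b@B4, c@B7, d@B1, e@B7, f@B4}
  B8:   IN={a@B6, b@B4, c@B7, d@B1, e@B7, f@B4}   OUT={a@B8, b@B4, c@B8, d@B1, e@B7, f@B4}
  B9:   IN={a@B6, a@B8, b@B4, c@B7, c@B8, d@B1, e@B7, f@B4}   OUT={a@B6, a@B8, b@B4, c@B7, c@B8, d@B9, e@B7, f@B4}

Merge at B8: IN[B8] = OUT[B7] = {a@B6, b@B4, c@B7, d@B1, e@B7, f@B4}
Applying B8's transfer function to that IN value gives OUT[B8] (row B8 above).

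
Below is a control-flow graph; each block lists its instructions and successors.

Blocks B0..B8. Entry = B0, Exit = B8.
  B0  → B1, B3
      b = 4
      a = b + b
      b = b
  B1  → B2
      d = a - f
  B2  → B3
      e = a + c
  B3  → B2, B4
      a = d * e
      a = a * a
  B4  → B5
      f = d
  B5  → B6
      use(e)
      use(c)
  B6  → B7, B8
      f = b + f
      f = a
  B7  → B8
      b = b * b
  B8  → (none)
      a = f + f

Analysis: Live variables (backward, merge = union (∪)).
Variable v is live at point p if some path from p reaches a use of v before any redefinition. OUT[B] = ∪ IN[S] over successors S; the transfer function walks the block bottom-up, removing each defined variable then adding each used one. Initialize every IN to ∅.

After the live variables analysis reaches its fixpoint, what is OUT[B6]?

Per-block solution:
  B0:  IN={c, d, e, f}  OUT={a, b, c, d, e, f}
  B1:  IN={a, b, c, f}  OUT={a, b, c, d}
  B2:  IN={a, b, c, d}  OUT={b, c, d, e}
  B3:  IN={b, c, d, e}  OUT={a, b, c, d, e}
  B4:  IN={a, b, c, d, e}  OUT={a, b, c, e, f}
  B5:  IN={a, b, c, e, f}  OUT={a, b, f}
  B6:  IN={a, b, f}  OUT={b, f}
  B7:  IN={b, f}  OUT={f}
  B8:  IN={f}  OUT={}

Merge at B6: OUT[B6] = IN[B7] ⊔ IN[B8] = {b, f}

Answer: {b, f}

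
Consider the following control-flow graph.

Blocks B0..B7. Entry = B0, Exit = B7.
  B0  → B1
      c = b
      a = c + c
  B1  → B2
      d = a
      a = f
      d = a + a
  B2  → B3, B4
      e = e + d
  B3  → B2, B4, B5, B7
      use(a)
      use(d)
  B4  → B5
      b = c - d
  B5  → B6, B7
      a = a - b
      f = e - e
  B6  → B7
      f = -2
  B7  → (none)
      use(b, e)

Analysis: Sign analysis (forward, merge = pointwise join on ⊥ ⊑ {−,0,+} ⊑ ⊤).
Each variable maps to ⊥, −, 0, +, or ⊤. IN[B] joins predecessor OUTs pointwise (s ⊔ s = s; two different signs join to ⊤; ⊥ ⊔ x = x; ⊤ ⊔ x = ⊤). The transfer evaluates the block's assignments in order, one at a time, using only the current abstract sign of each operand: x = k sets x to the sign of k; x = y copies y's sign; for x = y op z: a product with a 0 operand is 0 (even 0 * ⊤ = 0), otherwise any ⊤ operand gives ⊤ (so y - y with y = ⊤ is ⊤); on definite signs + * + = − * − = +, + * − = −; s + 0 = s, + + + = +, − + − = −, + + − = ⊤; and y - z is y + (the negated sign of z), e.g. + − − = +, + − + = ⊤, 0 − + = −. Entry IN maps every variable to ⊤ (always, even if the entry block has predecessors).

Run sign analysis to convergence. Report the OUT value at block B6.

Fixpoint table:
  B0:   IN=(all ⊤)   OUT=(all ⊤)
  B1:   IN=(all ⊤)   OUT=(all ⊤)
  B2:   IN=(all ⊤)   OUT=(all ⊤)
  B3:   IN=(all ⊤)   OUT=(all ⊤)
  B4:   IN=(all ⊤)   OUT=(all ⊤)
  B5:   IN=(all ⊤)   OUT=(all ⊤)
  B6:   IN=(all ⊤)   OUT={f:-; rest ⊤}
  B7:   IN=(all ⊤)   OUT=(all ⊤)

Merge at B6: IN[B6] = OUT[B5] = {a: ⊤, b: ⊤, c: ⊤, d: ⊤, e: ⊤, f: ⊤}
Applying B6's transfer function to that IN value gives OUT[B6] (row B6 above).

Answer: {a: ⊤, b: ⊤, c: ⊤, d: ⊤, e: ⊤, f: -}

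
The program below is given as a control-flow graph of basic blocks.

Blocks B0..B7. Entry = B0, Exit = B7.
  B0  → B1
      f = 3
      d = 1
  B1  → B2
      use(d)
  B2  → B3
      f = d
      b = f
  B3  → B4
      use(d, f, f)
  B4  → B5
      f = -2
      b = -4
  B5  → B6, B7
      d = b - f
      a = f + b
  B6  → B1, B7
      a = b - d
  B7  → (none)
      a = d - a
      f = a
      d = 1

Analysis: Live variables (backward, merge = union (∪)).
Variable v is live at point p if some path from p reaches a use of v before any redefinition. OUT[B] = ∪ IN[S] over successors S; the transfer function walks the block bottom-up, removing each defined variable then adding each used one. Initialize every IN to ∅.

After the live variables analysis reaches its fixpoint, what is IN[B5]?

Per-block solution:
  B0:   IN={}   OUT={d}
  B1:   IN={d}   OUT={d}
  B2:   IN={d}   OUT={d, f}
  B3:   IN={d, f}   OUT={}
  B4:   IN={}   OUT={b, f}
  B5:   IN={b, f}   OUT={a, b, d}
  B6:   IN={b, d}   OUT={a, d}
  B7:   IN={a, d}   OUT={}

Merge at B5: OUT[B5] = IN[B6] ⊔ IN[B7] = {a, b, d}
Applying B5's transfer function to that OUT value gives IN[B5] (row B5 above).

Answer: {b, f}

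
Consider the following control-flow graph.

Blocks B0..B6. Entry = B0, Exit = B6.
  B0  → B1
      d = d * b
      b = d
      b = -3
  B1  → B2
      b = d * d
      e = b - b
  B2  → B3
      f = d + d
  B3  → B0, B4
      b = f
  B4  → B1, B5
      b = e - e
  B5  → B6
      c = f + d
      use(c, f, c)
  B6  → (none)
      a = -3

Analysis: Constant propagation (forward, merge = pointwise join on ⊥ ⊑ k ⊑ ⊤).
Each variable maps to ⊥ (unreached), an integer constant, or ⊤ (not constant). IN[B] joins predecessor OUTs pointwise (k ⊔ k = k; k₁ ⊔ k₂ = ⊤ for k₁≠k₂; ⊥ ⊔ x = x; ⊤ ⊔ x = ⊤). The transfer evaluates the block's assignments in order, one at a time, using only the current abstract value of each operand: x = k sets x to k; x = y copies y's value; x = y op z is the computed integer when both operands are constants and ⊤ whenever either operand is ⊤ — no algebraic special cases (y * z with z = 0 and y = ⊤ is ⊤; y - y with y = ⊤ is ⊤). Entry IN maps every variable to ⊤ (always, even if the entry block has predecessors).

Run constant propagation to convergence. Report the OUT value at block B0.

Converged values:
  B0:   IN=(all ⊤)   OUT={b:-3; rest ⊤}
  B1:   IN=(all ⊤)   OUT=(all ⊤)
  B2:   IN=(all ⊤)   OUT=(all ⊤)
  B3:   IN=(all ⊤)   OUT=(all ⊤)
  B4:   IN=(all ⊤)   OUT=(all ⊤)
  B5:   IN=(all ⊤)   OUT=(all ⊤)
  B6:   IN=(all ⊤)   OUT={a:-3; rest ⊤}

Merge at B0 (entry node, so the boundary value (all ⊤) is joined with the incoming edge(s)): IN[B0] = (all ⊤) ⊔ OUT[B3] = {a: ⊤, b: ⊤, c: ⊤, d: ⊤, e: ⊤, f: ⊤}
Applying B0's transfer function to that IN value gives OUT[B0] (row B0 above).

Answer: {a: ⊤, b: -3, c: ⊤, d: ⊤, e: ⊤, f: ⊤}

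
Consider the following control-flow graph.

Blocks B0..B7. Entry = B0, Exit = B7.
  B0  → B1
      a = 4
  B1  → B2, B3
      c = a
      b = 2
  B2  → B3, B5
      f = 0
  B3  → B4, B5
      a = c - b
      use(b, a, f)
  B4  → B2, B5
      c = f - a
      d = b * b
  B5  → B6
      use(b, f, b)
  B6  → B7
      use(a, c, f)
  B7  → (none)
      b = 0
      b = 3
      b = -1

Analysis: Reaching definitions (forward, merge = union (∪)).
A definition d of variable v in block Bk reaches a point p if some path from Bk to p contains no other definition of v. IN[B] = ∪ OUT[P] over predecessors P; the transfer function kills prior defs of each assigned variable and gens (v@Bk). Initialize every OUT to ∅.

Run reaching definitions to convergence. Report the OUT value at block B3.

Answer: {a@B3, b@B1, c@B1, c@B4, d@B4, f@B2}

Trace:
Per-block solution:
  B0: | IN={} | OUT={a@B0}
  B1: | IN={a@B0} | OUT={a@B0, b@B1, c@B1}
  B2: | IN={a@B0, a@B3, b@B1, c@B1, c@B4, d@B4, f@B2} | OUT={a@B0, a@B3, b@B1, c@B1, c@B4, d@B4, f@B2}
  B3: | IN={a@B0, a@B3, b@B1, c@B1, c@B4, d@B4, f@B2} | OUT={a@B3, b@B1, c@B1, c@B4, d@B4, f@B2}
  B4: | IN={a@B3, b@B1, c@B1, c@B4, d@B4, f@B2} | OUT={a@B3, b@B1, c@B4, d@B4, f@B2}
  B5: | IN={a@B0, a@B3, b@B1, c@B1, c@B4, d@B4, f@B2} | OUT={a@B0, a@B3, b@B1, c@B1, c@B4, d@B4, f@B2}
  B6: | IN={a@B0, a@B3, b@B1, c@B1, c@B4, d@B4, f@B2} | OUT={a@B0, a@B3, b@B1, c@B1, c@B4, d@B4, f@B2}
  B7: | IN={a@B0, a@B3, b@B1, c@B1, c@B4, d@B4, f@B2} | OUT={a@B0, a@B3, b@B7, c@B1, c@B4, d@B4, f@B2}

Merge at B3: IN[B3] = OUT[B1] ⊔ OUT[B2] = {a@B0, a@B3, b@B1, c@B1, c@B4, d@B4, f@B2}
Applying B3's transfer function to that IN value gives OUT[B3] (row B3 above).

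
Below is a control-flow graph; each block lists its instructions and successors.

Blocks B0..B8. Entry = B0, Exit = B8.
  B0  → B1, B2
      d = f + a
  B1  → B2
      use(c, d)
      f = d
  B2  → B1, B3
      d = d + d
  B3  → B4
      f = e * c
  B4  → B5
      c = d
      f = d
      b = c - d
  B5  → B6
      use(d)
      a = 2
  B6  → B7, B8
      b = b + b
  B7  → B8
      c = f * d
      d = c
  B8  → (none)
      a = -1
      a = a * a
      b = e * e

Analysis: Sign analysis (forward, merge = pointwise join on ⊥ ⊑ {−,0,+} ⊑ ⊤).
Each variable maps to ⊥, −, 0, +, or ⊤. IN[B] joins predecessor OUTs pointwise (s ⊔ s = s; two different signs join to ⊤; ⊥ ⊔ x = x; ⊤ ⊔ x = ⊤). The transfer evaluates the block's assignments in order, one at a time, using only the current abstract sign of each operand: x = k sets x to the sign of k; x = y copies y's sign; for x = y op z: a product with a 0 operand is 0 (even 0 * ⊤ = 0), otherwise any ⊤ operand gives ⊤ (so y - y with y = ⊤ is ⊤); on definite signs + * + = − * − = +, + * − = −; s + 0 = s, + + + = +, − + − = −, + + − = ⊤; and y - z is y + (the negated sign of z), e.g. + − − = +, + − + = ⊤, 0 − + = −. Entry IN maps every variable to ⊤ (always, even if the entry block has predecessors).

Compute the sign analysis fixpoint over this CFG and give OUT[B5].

Answer: {a: +, b: ⊤, c: ⊤, d: ⊤, e: ⊤, f: ⊤}

Trace:
Converged values:
  B0:  IN=(all ⊤)  OUT=(all ⊤)
  B1:  IN=(all ⊤)  OUT=(all ⊤)
  B2:  IN=(all ⊤)  OUT=(all ⊤)
  B3:  IN=(all ⊤)  OUT=(all ⊤)
  B4:  IN=(all ⊤)  OUT=(all ⊤)
  B5:  IN=(all ⊤)  OUT={a:+; rest ⊤}
  B6:  IN={a:+; rest ⊤}  OUT={a:+; rest ⊤}
  B7:  IN={a:+; rest ⊤}  OUT={a:+; rest ⊤}
  B8:  IN={a:+; rest ⊤}  OUT={a:+; rest ⊤}

Merge at B5: IN[B5] = OUT[B4] = {a: ⊤, b: ⊤, c: ⊤, d: ⊤, e: ⊤, f: ⊤}
Applying B5's transfer function to that IN value gives OUT[B5] (row B5 above).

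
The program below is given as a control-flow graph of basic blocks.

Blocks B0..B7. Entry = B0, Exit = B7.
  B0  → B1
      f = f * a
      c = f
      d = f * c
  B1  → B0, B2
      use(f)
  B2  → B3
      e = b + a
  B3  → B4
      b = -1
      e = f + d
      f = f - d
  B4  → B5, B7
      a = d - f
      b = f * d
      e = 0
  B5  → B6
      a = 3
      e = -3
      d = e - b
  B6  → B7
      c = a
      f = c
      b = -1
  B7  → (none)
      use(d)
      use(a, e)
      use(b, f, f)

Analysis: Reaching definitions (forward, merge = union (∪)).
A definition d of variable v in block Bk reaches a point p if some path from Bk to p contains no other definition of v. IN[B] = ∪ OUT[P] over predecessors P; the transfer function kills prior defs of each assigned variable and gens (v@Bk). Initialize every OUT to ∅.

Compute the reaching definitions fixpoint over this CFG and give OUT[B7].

Answer: {a@B4, a@B5, b@B4, b@B6, c@B0, c@B6, d@B0, d@B5, e@B4, e@B5, f@B3, f@B6}

Working:
Converged values:
  B0:  IN={c@B0, d@B0, f@B0}  OUT={c@B0, d@B0, f@B0}
  B1:  IN={c@B0, d@B0, f@B0}  OUT={c@B0, d@B0, f@B0}
  B2:  IN={c@B0, d@B0, f@B0}  OUT={c@B0, d@B0, e@B2, f@B0}
  B3:  IN={c@B0, d@B0, e@B2, f@B0}  OUT={b@B3, c@B0, d@B0, e@B3, f@B3}
  B4:  IN={b@B3, c@B0, d@B0, e@B3, f@B3}  OUT={a@B4, b@B4, c@B0, d@B0, e@B4, f@B3}
  B5:  IN={a@B4, b@B4, c@B0, d@B0, e@B4, f@B3}  OUT={a@B5, b@B4, c@B0, d@B5, e@B5, f@B3}
  B6:  IN={a@B5, b@B4, c@B0, d@B5, e@B5, f@B3}  OUT={a@B5, b@B6, c@B6, d@B5, e@B5, f@B6}
  B7:  IN={a@B4, a@B5, b@B4, b@B6, c@B0, c@B6, d@B0, d@B5, e@B4, e@B5, f@B3, f@B6}  OUT={a@B4, a@B5, b@B4, b@B6, c@B0, c@B6, d@B0, d@B5, e@B4, e@B5, f@B3, f@B6}

Merge at B7: IN[B7] = OUT[B4] ⊔ OUT[B6] = {a@B4, a@B5, b@B4, b@B6, c@B0, c@B6, d@B0, d@B5, e@B4, e@B5, f@B3, f@B6}
Applying B7's transfer function to that IN value gives OUT[B7] (row B7 above).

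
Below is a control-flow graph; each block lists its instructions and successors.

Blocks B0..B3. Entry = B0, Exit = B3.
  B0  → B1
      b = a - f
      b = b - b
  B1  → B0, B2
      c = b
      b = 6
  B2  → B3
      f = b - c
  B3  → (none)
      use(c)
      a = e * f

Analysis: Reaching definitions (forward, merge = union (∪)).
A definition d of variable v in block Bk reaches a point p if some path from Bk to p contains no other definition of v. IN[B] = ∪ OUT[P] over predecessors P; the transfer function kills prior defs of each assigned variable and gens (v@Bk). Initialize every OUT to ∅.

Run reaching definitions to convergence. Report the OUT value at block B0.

Per-block solution:
  B0:  IN={b@B1, c@B1}  OUT={b@B0, c@B1}
  B1:  IN={b@B0, c@B1}  OUT={b@B1, c@B1}
  B2:  IN={b@B1, c@B1}  OUT={b@B1, c@B1, f@B2}
  B3:  IN={b@B1, c@B1, f@B2}  OUT={a@B3, b@B1, c@B1, f@B2}

Merge at B0 (entry node, so the boundary value {} is joined with the incoming edge(s)): IN[B0] = {} ⊔ OUT[B1] = {b@B1, c@B1}
Applying B0's transfer function to that IN value gives OUT[B0] (row B0 above).

Answer: {b@B0, c@B1}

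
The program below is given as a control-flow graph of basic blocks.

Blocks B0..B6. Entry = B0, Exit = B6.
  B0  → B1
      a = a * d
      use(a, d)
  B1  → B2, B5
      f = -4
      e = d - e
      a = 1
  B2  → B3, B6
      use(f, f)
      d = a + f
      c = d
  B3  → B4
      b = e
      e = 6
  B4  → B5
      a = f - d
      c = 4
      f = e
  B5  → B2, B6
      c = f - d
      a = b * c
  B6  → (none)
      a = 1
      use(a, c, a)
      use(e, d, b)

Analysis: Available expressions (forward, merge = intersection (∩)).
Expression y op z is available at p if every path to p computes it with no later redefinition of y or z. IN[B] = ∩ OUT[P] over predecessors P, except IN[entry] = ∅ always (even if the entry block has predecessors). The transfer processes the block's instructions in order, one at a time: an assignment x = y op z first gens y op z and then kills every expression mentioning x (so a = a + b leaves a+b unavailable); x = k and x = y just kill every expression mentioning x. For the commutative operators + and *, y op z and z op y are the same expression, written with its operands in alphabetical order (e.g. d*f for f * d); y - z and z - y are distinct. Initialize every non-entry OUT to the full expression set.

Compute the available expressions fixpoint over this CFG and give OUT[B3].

Fixpoint table:
  B0: | IN={} | OUT={}
  B1: | IN={} | OUT={}
  B2: | IN={} | OUT={a+f}
  B3: | IN={a+f} | OUT={a+f}
  B4: | IN={a+f} | OUT={}
  B5: | IN={} | OUT={b*c, f-d}
  B6: | IN={} | OUT={}

Merge at B3: IN[B3] = OUT[B2] = {a+f}
Applying B3's transfer function to that IN value gives OUT[B3] (row B3 above).

Answer: {a+f}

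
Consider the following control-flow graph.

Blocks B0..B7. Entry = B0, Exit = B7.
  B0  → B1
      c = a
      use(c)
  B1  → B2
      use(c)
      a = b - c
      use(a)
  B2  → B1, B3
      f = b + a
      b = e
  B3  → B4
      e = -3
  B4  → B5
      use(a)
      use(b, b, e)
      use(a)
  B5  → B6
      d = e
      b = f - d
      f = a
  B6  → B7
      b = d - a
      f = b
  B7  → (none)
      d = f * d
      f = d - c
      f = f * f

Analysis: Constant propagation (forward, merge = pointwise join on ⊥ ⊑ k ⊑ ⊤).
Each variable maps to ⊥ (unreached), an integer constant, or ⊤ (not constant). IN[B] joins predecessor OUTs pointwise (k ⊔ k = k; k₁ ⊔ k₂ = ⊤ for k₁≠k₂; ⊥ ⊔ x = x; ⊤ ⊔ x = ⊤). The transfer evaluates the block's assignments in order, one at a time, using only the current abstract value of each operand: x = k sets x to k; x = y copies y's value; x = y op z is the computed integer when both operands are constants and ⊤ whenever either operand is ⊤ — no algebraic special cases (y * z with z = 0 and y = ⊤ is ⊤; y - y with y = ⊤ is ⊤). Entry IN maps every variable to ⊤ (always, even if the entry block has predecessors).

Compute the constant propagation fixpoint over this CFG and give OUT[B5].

Per-block solution:
  B0: | IN=(all ⊤) | OUT=(all ⊤)
  B1: | IN=(all ⊤) | OUT=(all ⊤)
  B2: | IN=(all ⊤) | OUT=(all ⊤)
  B3: | IN=(all ⊤) | OUT={e:-3; rest ⊤}
  B4: | IN={e:-3; rest ⊤} | OUT={e:-3; rest ⊤}
  B5: | IN={e:-3; rest ⊤} | OUT={d:-3, e:-3; rest ⊤}
  B6: | IN={d:-3, e:-3; rest ⊤} | OUT={d:-3, e:-3; rest ⊤}
  B7: | IN={d:-3, e:-3; rest ⊤} | OUT={e:-3; rest ⊤}

Merge at B5: IN[B5] = OUT[B4] = {a: ⊤, b: ⊤, c: ⊤, d: ⊤, e: -3, f: ⊤}
Applying B5's transfer function to that IN value gives OUT[B5] (row B5 above).

Answer: {a: ⊤, b: ⊤, c: ⊤, d: -3, e: -3, f: ⊤}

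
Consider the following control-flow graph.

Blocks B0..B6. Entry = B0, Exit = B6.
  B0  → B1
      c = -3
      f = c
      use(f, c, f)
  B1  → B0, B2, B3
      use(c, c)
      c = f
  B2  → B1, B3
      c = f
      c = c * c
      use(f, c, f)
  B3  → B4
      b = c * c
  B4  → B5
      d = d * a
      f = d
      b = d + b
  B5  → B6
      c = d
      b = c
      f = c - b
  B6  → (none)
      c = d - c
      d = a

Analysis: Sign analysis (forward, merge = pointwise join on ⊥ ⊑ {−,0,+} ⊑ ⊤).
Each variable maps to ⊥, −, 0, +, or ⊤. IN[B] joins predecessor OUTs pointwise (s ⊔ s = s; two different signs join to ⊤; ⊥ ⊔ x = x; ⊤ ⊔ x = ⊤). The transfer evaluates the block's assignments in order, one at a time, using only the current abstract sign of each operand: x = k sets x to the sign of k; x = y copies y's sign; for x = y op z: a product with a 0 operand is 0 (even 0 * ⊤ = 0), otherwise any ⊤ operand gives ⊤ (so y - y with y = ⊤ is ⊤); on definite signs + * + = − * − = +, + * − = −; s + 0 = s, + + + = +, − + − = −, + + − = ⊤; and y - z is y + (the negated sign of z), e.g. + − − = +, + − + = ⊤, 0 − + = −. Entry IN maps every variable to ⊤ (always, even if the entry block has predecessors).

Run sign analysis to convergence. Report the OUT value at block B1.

Answer: {a: ⊤, b: ⊤, c: -, d: ⊤, e: ⊤, f: -}

Trace:
Converged values:
  B0: | IN=(all ⊤) | OUT={c:-, f:-; rest ⊤}
  B1: | IN={f:-; rest ⊤} | OUT={c:-, f:-; rest ⊤}
  B2: | IN={c:-, f:-; rest ⊤} | OUT={c:+, f:-; rest ⊤}
  B3: | IN={f:-; rest ⊤} | OUT={f:-; rest ⊤}
  B4: | IN={f:-; rest ⊤} | OUT=(all ⊤)
  B5: | IN=(all ⊤) | OUT=(all ⊤)
  B6: | IN=(all ⊤) | OUT=(all ⊤)

Merge at B1: IN[B1] = OUT[B0] ⊔ OUT[B2] = {a: ⊤, b: ⊤, c: ⊤, d: ⊤, e: ⊤, f: -}
Applying B1's transfer function to that IN value gives OUT[B1] (row B1 above).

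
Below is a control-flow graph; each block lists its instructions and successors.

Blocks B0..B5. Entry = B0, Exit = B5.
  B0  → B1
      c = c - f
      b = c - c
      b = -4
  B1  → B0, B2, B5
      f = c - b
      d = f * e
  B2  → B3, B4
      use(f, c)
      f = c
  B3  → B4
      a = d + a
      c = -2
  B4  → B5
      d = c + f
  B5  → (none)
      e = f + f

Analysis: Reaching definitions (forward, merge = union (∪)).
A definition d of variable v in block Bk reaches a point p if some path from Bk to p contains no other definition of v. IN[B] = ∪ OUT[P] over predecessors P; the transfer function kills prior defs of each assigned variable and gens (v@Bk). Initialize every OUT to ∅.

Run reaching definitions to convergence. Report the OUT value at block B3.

Answer: {a@B3, b@B0, c@B3, d@B1, f@B2}

Derivation:
Per-block solution:
  B0: | IN={b@B0, c@B0, d@B1, f@B1} | OUT={b@B0, c@B0, d@B1, f@B1}
  B1: | IN={b@B0, c@B0, d@B1, f@B1} | OUT={b@B0, c@B0, d@B1, f@B1}
  B2: | IN={b@B0, c@B0, d@B1, f@B1} | OUT={b@B0, c@B0, d@B1, f@B2}
  B3: | IN={b@B0, c@B0, d@B1, f@B2} | OUT={a@B3, b@B0, c@B3, d@B1, f@B2}
  B4: | IN={a@B3, b@B0, c@B0, c@B3, d@B1, f@B2} | OUT={a@B3, b@B0, c@B0, c@B3, d@B4, f@B2}
  B5: | IN={a@B3, b@B0, c@B0, c@B3, d@B1, d@B4, f@B1, f@B2} | OUT={a@B3, b@B0, c@B0, c@B3, d@B1, d@B4, e@B5, f@B1, f@B2}

Merge at B3: IN[B3] = OUT[B2] = {b@B0, c@B0, d@B1, f@B2}
Applying B3's transfer function to that IN value gives OUT[B3] (row B3 above).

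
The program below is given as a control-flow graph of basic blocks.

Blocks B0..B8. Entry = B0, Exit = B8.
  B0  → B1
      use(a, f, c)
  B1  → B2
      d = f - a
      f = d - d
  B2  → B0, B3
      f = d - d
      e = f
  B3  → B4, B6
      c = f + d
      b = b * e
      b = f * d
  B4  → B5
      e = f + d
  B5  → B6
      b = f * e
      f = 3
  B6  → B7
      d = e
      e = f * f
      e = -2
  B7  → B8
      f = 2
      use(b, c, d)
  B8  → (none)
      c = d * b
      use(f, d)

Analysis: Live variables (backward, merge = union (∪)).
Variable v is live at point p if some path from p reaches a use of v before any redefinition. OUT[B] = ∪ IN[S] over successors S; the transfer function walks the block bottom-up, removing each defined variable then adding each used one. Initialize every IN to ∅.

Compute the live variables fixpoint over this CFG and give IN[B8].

Fixpoint table:
  B0:   IN={a, b, c, f}   OUT={a, b, c, f}
  B1:   IN={a, b, c, f}   OUT={a, b, c, d}
  B2:   IN={a, b, c, d}   OUT={a, b, c, d, e, f}
  B3:   IN={b, d, e, f}   OUT={b, c, d, e, f}
  B4:   IN={c, d, f}   OUT={c, e, f}
  B5:   IN={c, e, f}   OUT={b, c, e, f}
  B6:   IN={b, c, e, f}   OUT={b, c, d}
  B7:   IN={b, c, d}   OUT={b, d, f}
  B8:   IN={b, d, f}   OUT={}

B8 is the boundary node: OUT[B8] = {}
Applying B8's transfer function to that OUT value gives IN[B8] (row B8 above).

Answer: {b, d, f}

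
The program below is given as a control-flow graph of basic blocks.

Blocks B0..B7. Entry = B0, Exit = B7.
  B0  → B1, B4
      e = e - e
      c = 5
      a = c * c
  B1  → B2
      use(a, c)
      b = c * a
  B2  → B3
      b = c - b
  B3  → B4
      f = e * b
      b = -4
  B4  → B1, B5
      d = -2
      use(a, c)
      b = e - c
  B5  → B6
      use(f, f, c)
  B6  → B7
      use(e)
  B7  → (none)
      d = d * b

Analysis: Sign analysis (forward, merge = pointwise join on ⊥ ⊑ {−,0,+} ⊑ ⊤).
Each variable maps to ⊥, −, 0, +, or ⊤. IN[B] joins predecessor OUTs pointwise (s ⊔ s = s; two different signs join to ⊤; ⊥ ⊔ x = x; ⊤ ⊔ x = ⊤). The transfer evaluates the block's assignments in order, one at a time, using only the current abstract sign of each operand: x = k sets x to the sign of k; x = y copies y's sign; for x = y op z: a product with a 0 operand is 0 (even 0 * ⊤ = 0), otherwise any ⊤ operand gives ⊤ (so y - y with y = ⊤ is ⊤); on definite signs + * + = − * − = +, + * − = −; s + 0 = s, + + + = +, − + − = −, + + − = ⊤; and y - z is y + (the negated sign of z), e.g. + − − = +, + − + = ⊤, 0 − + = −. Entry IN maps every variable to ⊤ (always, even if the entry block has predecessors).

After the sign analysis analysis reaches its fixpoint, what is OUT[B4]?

Answer: {a: +, b: ⊤, c: +, d: -, e: ⊤, f: ⊤}

Derivation:
Fixpoint table:
  B0:   IN=(all ⊤)   OUT={a:+, c:+; rest ⊤}
  B1:   IN={a:+, c:+; rest ⊤}   OUT={a:+, b:+, c:+; rest ⊤}
  B2:   IN={a:+, b:+, c:+; rest ⊤}   OUT={a:+, c:+; rest ⊤}
  B3:   IN={a:+, c:+; rest ⊤}   OUT={a:+, b:-, c:+; rest ⊤}
  B4:   IN={a:+, c:+; rest ⊤}   OUT={a:+, c:+, d:-; rest ⊤}
  B5:   IN={a:+, c:+, d:-; rest ⊤}   OUT={a:+, c:+, d:-; rest ⊤}
  B6:   IN={a:+, c:+, d:-; rest ⊤}   OUT={a:+, c:+, d:-; rest ⊤}
  B7:   IN={a:+, c:+, d:-; rest ⊤}   OUT={a:+, c:+; rest ⊤}

Merge at B4: IN[B4] = OUT[B0] ⊔ OUT[B3] = {a: +, b: ⊤, c: +, d: ⊤, e: ⊤, f: ⊤}
Applying B4's transfer function to that IN value gives OUT[B4] (row B4 above).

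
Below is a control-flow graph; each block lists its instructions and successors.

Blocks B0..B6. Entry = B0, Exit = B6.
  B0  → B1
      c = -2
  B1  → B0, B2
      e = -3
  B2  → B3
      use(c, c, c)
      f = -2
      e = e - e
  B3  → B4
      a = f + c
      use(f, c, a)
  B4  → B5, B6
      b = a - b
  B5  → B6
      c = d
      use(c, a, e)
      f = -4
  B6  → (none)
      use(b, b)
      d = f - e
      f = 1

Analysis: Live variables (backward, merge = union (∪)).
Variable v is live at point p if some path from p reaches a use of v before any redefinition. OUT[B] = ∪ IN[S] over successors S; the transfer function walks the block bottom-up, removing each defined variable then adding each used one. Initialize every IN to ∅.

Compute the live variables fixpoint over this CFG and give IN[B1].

Answer: {b, c, d}

Derivation:
Converged values:
  B0: | IN={b, d} | OUT={b, c, d}
  B1: | IN={b, c, d} | OUT={b, c, d, e}
  B2: | IN={b, c, d, e} | OUT={b, c, d, e, f}
  B3: | IN={b, c, d, e, f} | OUT={a, b, d, e, f}
  B4: | IN={a, b, d, e, f} | OUT={a, b, d, e, f}
  B5: | IN={a, b, d, e} | OUT={b, e, f}
  B6: | IN={b, e, f} | OUT={}

Merge at B1: OUT[B1] = IN[B0] ⊔ IN[B2] = {b, c, d, e}
Applying B1's transfer function to that OUT value gives IN[B1] (row B1 above).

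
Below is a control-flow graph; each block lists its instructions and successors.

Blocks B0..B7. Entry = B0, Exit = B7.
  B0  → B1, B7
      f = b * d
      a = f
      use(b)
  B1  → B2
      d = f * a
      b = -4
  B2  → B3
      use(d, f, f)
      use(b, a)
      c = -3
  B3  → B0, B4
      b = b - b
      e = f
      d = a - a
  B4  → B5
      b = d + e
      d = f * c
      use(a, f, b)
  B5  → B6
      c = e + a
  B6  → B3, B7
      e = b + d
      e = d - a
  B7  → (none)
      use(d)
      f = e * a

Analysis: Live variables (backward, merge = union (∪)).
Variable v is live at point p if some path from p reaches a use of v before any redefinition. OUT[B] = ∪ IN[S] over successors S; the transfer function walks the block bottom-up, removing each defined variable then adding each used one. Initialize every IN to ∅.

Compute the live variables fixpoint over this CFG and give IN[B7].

Per-block solution:
  B0:   IN={b, d, e}   OUT={a, d, e, f}
  B1:   IN={a, f}   OUT={a, b, d, f}
  B2:   IN={a, b, d, f}   OUT={a, b, c, f}
  B3:   IN={a, b, c, f}   OUT={a, b, c, d, e, f}
  B4:   IN={a, c, d, e, f}   OUT={a, b, d, e, f}
  B5:   IN={a, b, d, e, f}   OUT={a, b, c, d, f}
  B6:   IN={a, b, c, d, f}   OUT={a, b, c, d, e, f}
  B7:   IN={a, d, e}   OUT={}

B7 is the boundary node: OUT[B7] = {}
Applying B7's transfer function to that OUT value gives IN[B7] (row B7 above).

Answer: {a, d, e}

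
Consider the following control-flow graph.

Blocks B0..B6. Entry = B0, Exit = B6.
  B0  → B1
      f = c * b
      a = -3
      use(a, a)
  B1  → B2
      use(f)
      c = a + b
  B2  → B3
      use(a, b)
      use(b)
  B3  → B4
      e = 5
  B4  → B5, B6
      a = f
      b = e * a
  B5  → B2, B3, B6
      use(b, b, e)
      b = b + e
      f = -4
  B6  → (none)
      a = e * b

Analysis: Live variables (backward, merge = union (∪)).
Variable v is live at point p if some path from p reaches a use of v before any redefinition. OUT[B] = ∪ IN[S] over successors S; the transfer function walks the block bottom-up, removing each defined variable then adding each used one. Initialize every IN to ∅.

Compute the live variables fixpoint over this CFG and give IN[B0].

Converged values:
  B0: | IN={b, c} | OUT={a, b, f}
  B1: | IN={a, b, f} | OUT={a, b, f}
  B2: | IN={a, b, f} | OUT={f}
  B3: | IN={f} | OUT={e, f}
  B4: | IN={e, f} | OUT={a, b, e}
  B5: | IN={a, b, e} | OUT={a, b, e, f}
  B6: | IN={b, e} | OUT={}

Merge at B0: OUT[B0] = IN[B1] = {a, b, f}
Applying B0's transfer function to that OUT value gives IN[B0] (row B0 above).

Answer: {b, c}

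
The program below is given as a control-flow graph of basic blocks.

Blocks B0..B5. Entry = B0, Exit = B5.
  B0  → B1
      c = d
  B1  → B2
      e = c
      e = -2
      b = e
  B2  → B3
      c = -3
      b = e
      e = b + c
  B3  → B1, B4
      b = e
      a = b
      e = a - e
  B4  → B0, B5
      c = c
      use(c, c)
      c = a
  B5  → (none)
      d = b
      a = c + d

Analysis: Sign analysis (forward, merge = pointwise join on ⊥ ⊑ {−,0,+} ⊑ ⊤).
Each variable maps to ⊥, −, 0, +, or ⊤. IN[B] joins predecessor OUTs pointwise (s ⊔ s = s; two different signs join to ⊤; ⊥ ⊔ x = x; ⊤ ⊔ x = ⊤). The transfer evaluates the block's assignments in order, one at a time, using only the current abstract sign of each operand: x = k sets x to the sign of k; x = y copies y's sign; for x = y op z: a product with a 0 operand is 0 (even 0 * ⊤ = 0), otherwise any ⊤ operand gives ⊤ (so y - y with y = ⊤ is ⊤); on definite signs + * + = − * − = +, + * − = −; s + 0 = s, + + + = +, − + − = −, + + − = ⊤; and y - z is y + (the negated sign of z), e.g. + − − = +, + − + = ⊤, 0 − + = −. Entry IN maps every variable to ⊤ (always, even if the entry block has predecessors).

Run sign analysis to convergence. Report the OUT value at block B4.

Converged values:
  B0: | IN=(all ⊤) | OUT=(all ⊤)
  B1: | IN=(all ⊤) | OUT={b:-, e:-; rest ⊤}
  B2: | IN={b:-, e:-; rest ⊤} | OUT={b:-, c:-, e:-; rest ⊤}
  B3: | IN={b:-, c:-, e:-; rest ⊤} | OUT={a:-, b:-, c:-; rest ⊤}
  B4: | IN={a:-, b:-, c:-; rest ⊤} | OUT={a:-, b:-, c:-; rest ⊤}
  B5: | IN={a:-, b:-, c:-; rest ⊤} | OUT={a:-, b:-, c:-, d:-; rest ⊤}

Merge at B4: IN[B4] = OUT[B3] = {a: -, b: -, c: -, d: ⊤, e: ⊤, f: ⊤}
Applying B4's transfer function to that IN value gives OUT[B4] (row B4 above).

Answer: {a: -, b: -, c: -, d: ⊤, e: ⊤, f: ⊤}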